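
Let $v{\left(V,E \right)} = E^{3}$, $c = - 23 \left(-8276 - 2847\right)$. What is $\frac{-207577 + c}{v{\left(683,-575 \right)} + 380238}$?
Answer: $- \frac{48252}{189729137} \approx -0.00025432$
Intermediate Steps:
$c = 255829$ ($c = \left(-23\right) \left(-11123\right) = 255829$)
$\frac{-207577 + c}{v{\left(683,-575 \right)} + 380238} = \frac{-207577 + 255829}{\left(-575\right)^{3} + 380238} = \frac{48252}{-190109375 + 380238} = \frac{48252}{-189729137} = 48252 \left(- \frac{1}{189729137}\right) = - \frac{48252}{189729137}$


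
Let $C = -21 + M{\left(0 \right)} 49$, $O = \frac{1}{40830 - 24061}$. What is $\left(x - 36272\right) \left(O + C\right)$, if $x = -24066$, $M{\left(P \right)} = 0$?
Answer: $\frac{21247906024}{16769} \approx 1.2671 \cdot 10^{6}$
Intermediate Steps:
$O = \frac{1}{16769} \approx 5.9634 \cdot 10^{-5}$
$C = -21$ ($C = -21 + 0 \cdot 49 = -21 + 0 = -21$)
$\left(x - 36272\right) \left(O + C\right) = \left(-24066 - 36272\right) \left(\frac{1}{16769} - 21\right) = \left(-60338\right) \left(- \frac{352148}{16769}\right) = \frac{21247906024}{16769}$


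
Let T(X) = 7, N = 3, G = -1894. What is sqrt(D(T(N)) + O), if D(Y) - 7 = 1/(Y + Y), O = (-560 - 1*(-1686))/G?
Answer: sqrt(1138477718)/13258 ≈ 2.5450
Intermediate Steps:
O = -563/947 (O = (-560 - 1*(-1686))/(-1894) = (-560 + 1686)*(-1/1894) = 1126*(-1/1894) = -563/947 ≈ -0.59451)
D(Y) = 7 + 1/(2*Y) (D(Y) = 7 + 1/(Y + Y) = 7 + 1/(2*Y))
sqrt(D(T(N)) + O) = sqrt((7 + (1/2)/7) - 563/947) = sqrt((7 + (1/2)*(1/7)) - 563/947) = sqrt((7 + 1/14) - 563/947) = sqrt(99/14 - 563/947) = sqrt(85871/13258) = sqrt(1138477718)/13258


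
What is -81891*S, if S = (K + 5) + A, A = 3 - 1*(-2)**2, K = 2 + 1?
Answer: -573237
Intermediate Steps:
K = 3
A = -1 (A = 3 - 1*4 = 3 - 4 = -1)
S = 7 (S = (3 + 5) - 1 = 8 - 1 = 7)
-81891*S = -81891*7 = -573237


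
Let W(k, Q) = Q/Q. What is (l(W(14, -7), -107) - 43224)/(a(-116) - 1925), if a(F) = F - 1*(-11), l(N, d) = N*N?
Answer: 43223/2030 ≈ 21.292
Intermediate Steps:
W(k, Q) = 1
l(N, d) = N²
a(F) = 11 + F (a(F) = F + 11 = 11 + F)
(l(W(14, -7), -107) - 43224)/(a(-116) - 1925) = (1² - 43224)/((11 - 116) - 1925) = (1 - 43224)/(-105 - 1925) = -43223/(-2030) = -43223*(-1/2030) = 43223/2030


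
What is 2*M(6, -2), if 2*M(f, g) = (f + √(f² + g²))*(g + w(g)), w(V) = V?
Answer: -24 - 8*√10 ≈ -49.298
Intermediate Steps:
M(f, g) = g*(f + √(f² + g²)) (M(f, g) = ((f + √(f² + g²))*(g + g))/2 = ((f + √(f² + g²))*(2*g))/2 = (2*g*(f + √(f² + g²)))/2 = g*(f + √(f² + g²)))
2*M(6, -2) = 2*(-2*(6 + √(6² + (-2)²))) = 2*(-2*(6 + √(36 + 4))) = 2*(-2*(6 + √40)) = 2*(-2*(6 + 2*√10)) = 2*(-12 - 4*√10) = -24 - 8*√10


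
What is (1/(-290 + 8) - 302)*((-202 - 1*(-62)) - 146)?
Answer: 12178595/141 ≈ 86373.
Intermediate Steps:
(1/(-290 + 8) - 302)*((-202 - 1*(-62)) - 146) = (1/(-282) - 302)*((-202 + 62) - 146) = (-1/282 - 302)*(-140 - 146) = -85165/282*(-286) = 12178595/141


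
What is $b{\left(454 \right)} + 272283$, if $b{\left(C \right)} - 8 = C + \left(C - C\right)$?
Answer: $272745$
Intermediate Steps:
$b{\left(C \right)} = 8 + C$ ($b{\left(C \right)} = 8 + \left(C + \left(C - C\right)\right) = 8 + \left(C + 0\right) = 8 + C$)
$b{\left(454 \right)} + 272283 = \left(8 + 454\right) + 272283 = 462 + 272283 = 272745$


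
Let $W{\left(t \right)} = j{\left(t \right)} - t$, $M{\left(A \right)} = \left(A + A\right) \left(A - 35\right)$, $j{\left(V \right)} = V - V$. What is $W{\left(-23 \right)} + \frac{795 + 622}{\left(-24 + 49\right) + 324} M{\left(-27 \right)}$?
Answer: $\frac{4752143}{349} \approx 13616.0$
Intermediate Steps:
$j{\left(V \right)} = 0$
$M{\left(A \right)} = 2 A \left(-35 + A\right)$
$W{\left(t \right)} = - t$ ($W{\left(t \right)} = 0 - t = - t$)
$W{\left(-23 \right)} + \frac{795 + 622}{\left(-24 + 49\right) + 324} M{\left(-27 \right)} = \left(-1\right) \left(-23\right) + \frac{795 + 622}{\left(-24 + 49\right) + 324} \cdot 2 \left(-27\right) \left(-35 - 27\right) = 23 + \frac{1417}{25 + 324} \cdot 2 \left(-27\right) \left(-62\right) = 23 + \frac{1417}{349} \cdot 3348 = 23 + \frac{4744116}{349} = \frac{4752143}{349}$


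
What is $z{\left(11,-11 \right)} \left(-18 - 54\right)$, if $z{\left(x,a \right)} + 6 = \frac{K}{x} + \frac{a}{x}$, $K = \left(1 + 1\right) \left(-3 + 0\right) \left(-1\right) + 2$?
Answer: $\frac{4968}{11} \approx 451.64$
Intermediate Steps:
$K = 8$ ($K = 2 \left(-3\right) \left(-1\right) + 2 = \left(-6\right) \left(-1\right) + 2 = 6 + 2 = 8$)
$z{\left(x,a \right)} = -6 + \frac{8}{x} + \frac{a}{x}$ ($z{\left(x,a \right)} = -6 + \left(\frac{8}{x} + \frac{a}{x}\right) = -6 + \frac{8}{x} + \frac{a}{x}$)
$z{\left(11,-11 \right)} \left(-18 - 54\right) = \frac{8 - 11 - 66}{11} \left(-18 - 54\right) = \frac{8 - 11 - 66}{11} \left(-72\right) = \frac{1}{11} \left(-69\right) \left(-72\right) = \left(- \frac{69}{11}\right) \left(-72\right) = \frac{4968}{11}$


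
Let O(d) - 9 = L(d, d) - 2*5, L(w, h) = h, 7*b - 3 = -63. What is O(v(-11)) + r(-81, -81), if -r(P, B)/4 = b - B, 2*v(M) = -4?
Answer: -2049/7 ≈ -292.71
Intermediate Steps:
b = -60/7 (b = 3/7 + (⅐)*(-63) = 3/7 - 9 = -60/7 ≈ -8.5714)
v(M) = -2 (v(M) = (½)*(-4) = -2)
r(P, B) = 240/7 + 4*B (r(P, B) = -4*(-60/7 - B) = 240/7 + 4*B)
O(d) = -1 + d (O(d) = 9 + (d - 2*5) = 9 + (d - 10) = 9 + (-10 + d) = -1 + d)
O(v(-11)) + r(-81, -81) = (-1 - 2) + (240/7 + 4*(-81)) = -3 + (240/7 - 324) = -3 - 2028/7 = -2049/7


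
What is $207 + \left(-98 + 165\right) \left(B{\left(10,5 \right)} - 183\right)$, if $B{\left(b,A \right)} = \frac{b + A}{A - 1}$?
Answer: $- \frac{47211}{4} \approx -11803.0$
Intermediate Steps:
$B{\left(b,A \right)} = \frac{A + b}{-1 + A}$
$207 + \left(-98 + 165\right) \left(B{\left(10,5 \right)} - 183\right) = 207 + \left(-98 + 165\right) \left(\frac{5 + 10}{-1 + 5} - 183\right) = 207 + 67 \left(\frac{1}{4} \cdot 15 - 183\right) = 207 + 67 \left(\frac{15}{4} - 183\right) = 207 + 67 \left(- \frac{717}{4}\right) = 207 - \frac{48039}{4} = - \frac{47211}{4}$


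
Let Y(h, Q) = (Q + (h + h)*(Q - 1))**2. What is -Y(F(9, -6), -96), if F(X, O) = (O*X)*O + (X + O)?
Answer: -4036569156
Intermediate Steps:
F(X, O) = O + X + X*O**2 (F(X, O) = X*O**2 + (O + X) = O + X + X*O**2)
Y(h, Q) = (Q + 2*h*(-1 + Q))**2 (Y(h, Q) = (Q + (2*h)*(-1 + Q))**2 = (Q + 2*h*(-1 + Q))**2)
-Y(F(9, -6), -96) = -(-96 - 2*(-6 + 9 + 9*(-6)**2) + 2*(-96)*(-6 + 9 + 9*(-6)**2))**2 = -(-96 - 2*(-6 + 9 + 9*36) + 2*(-96)*(-6 + 9 + 9*36))**2 = -(-96 - 2*(-6 + 9 + 324) + 2*(-96)*(-6 + 9 + 324))**2 = -(-96 - 2*327 + 2*(-96)*327)**2 = -(-96 - 654 - 62784)**2 = -1*(-63534)**2 = -1*4036569156 = -4036569156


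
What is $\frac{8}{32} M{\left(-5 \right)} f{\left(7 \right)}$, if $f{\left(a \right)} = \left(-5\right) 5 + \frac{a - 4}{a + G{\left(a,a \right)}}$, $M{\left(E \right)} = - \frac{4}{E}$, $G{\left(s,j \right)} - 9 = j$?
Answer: $- \frac{572}{115} \approx -4.9739$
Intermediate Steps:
$G{\left(s,j \right)} = 9 + j$
$f{\left(a \right)} = -25 + \frac{-4 + a}{9 + 2 a}$ ($f{\left(a \right)} = \left(-5\right) 5 + \frac{a - 4}{a + \left(9 + a\right)} = -25 + \frac{-4 + a}{9 + 2 a}$)
$\frac{8}{32} M{\left(-5 \right)} f{\left(7 \right)} = \frac{8}{32} \left(- \frac{4}{-5}\right) \frac{-229 - 343}{9 + 2 \cdot 7} = 8 \cdot \frac{1}{32} \left(\left(-4\right) \left(- \frac{1}{5}\right)\right) \frac{-229 - 343}{9 + 14} = \frac{1}{4} \cdot \frac{4}{5} \cdot \frac{1}{23} \left(-572\right) = \frac{\frac{1}{23} \left(-572\right)}{5} = \frac{1}{5} \left(- \frac{572}{23}\right) = - \frac{572}{115}$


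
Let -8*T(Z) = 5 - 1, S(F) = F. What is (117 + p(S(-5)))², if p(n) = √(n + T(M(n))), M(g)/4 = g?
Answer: (234 + I*√22)²/4 ≈ 13684.0 + 548.78*I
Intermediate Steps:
M(g) = 4*g
T(Z) = -½ (T(Z) = -(5 - 1)/8 = -⅛*4 = -½)
p(n) = √(-½ + n) (p(n) = √(n - ½) = √(-½ + n))
(117 + p(S(-5)))² = (117 + √(-2 + 4*(-5))/2)² = (117 + √(-2 - 20)/2)² = (117 + √(-22)/2)² = (117 + (I*√22)/2)² = (117 + I*√22/2)²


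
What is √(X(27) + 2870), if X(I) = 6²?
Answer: √2906 ≈ 53.907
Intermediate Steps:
X(I) = 36
√(X(27) + 2870) = √(36 + 2870) = √2906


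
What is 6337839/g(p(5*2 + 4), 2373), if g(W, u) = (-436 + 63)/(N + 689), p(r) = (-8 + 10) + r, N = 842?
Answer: -9703231509/373 ≈ -2.6014e+7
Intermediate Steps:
p(r) = 2 + r
g(W, u) = -373/1531 (g(W, u) = (-436 + 63)/(842 + 689) = -373/1531)
6337839/g(p(5*2 + 4), 2373) = 6337839/(-373/1531) = 6337839*(-1531/373) = -9703231509/373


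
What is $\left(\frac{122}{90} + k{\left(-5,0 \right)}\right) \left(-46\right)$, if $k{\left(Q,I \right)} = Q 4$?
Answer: $\frac{38594}{45} \approx 857.64$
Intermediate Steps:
$k{\left(Q,I \right)} = 4 Q$
$\left(\frac{122}{90} + k{\left(-5,0 \right)}\right) \left(-46\right) = \left(\frac{122}{90} + 4 \left(-5\right)\right) \left(-46\right) = \left(122 \cdot \frac{1}{90} - 20\right) \left(-46\right) = \left(\frac{61}{45} - 20\right) \left(-46\right) = \left(- \frac{839}{45}\right) \left(-46\right) = \frac{38594}{45}$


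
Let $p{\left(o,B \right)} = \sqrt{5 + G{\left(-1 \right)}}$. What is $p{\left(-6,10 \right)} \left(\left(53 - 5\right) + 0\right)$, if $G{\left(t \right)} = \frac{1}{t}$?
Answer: $96$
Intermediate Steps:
$p{\left(o,B \right)} = 2$ ($p{\left(o,B \right)} = \sqrt{5 + \frac{1}{-1}} = \sqrt{5 - 1} = \sqrt{4} = 2$)
$p{\left(-6,10 \right)} \left(\left(53 - 5\right) + 0\right) = 2 \left(\left(53 - 5\right) + 0\right) = 2 \left(48 + 0\right) = 2 \cdot 48 = 96$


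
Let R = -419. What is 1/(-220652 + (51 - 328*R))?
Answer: -1/83169 ≈ -1.2024e-5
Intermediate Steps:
1/(-220652 + (51 - 328*R)) = 1/(-220652 + (51 - 328*(-419))) = 1/(-220652 + (51 + 137432)) = 1/(-220652 + 137483) = 1/(-83169) = -1/83169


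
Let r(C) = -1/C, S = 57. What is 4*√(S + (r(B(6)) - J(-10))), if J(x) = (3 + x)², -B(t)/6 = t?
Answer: 34/3 ≈ 11.333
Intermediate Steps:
B(t) = -6*t
4*√(S + (r(B(6)) - J(-10))) = 4*√(57 + (-1/((-6*6)) - (3 - 10)²)) = 4*√(57 + (-1/(-36) - 1*(-7)²)) = 4*√(57 + (-1*(-1/36) - 1*49)) = 4*√(57 + (1/36 - 49)) = 4*√(57 - 1763/36) = 4*√(289/36) = 4*(17/6) = 34/3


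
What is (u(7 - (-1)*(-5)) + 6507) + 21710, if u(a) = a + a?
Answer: 28221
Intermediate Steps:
u(a) = 2*a
(u(7 - (-1)*(-5)) + 6507) + 21710 = (2*(7 - (-1)*(-5)) + 6507) + 21710 = (2*(7 - 1*5) + 6507) + 21710 = (2*(7 - 5) + 6507) + 21710 = (2*2 + 6507) + 21710 = (4 + 6507) + 21710 = 6511 + 21710 = 28221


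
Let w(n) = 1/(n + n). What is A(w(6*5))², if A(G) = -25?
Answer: 625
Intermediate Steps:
w(n) = 1/(2*n)
A(w(6*5))² = (-25)² = 625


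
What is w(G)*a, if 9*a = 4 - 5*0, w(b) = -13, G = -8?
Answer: -52/9 ≈ -5.7778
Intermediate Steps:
a = 4/9 (a = (4 - 5*0)/9 = (4 + 0)/9 = (⅑)*4 = 4/9 ≈ 0.44444)
w(G)*a = -13*4/9 = -52/9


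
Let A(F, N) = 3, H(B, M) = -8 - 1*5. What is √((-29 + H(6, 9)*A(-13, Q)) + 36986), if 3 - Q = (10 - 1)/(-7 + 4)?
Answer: 3*√4102 ≈ 192.14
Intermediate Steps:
Q = 6 (Q = 3 - (10 - 1)/(-7 + 4) = 3 - 9/(-3) = 3 - 9*(-1)/3 = 3 - 1*(-3) = 3 + 3 = 6)
H(B, M) = -13 (H(B, M) = -8 - 5 = -13)
√((-29 + H(6, 9)*A(-13, Q)) + 36986) = √((-29 - 13*3) + 36986) = √((-29 - 39) + 36986) = √(-68 + 36986) = √36918 = 3*√4102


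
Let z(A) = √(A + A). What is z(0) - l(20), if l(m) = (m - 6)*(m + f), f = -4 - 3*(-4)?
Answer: -392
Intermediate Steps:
f = 8 (f = -4 + 12 = 8)
l(m) = (-6 + m)*(8 + m) (l(m) = (m - 6)*(m + 8) = (-6 + m)*(8 + m))
z(A) = √2*√A (z(A) = √(2*A) = √2*√A)
z(0) - l(20) = √2*√0 - (-48 + 20² + 2*20) = √2*0 - (-48 + 400 + 40) = 0 - 1*392 = 0 - 392 = -392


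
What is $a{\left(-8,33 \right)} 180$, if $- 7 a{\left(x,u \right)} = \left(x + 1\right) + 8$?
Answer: $- \frac{180}{7} \approx -25.714$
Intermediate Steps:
$a{\left(x,u \right)} = - \frac{9}{7} - \frac{x}{7}$ ($a{\left(x,u \right)} = - \frac{\left(x + 1\right) + 8}{7} = - \frac{\left(1 + x\right) + 8}{7} = - \frac{9 + x}{7} = - \frac{9}{7} - \frac{x}{7}$)
$a{\left(-8,33 \right)} 180 = \left(- \frac{9}{7} - - \frac{8}{7}\right) 180 = \left(- \frac{9}{7} + \frac{8}{7}\right) 180 = \left(- \frac{1}{7}\right) 180 = - \frac{180}{7}$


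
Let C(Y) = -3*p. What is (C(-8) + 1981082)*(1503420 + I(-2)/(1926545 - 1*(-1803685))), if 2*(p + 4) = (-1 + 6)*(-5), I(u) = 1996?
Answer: 5555194148636388187/1865115 ≈ 2.9785e+12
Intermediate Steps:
p = -33/2 (p = -4 + ((-1 + 6)*(-5))/2 = -4 + (5*(-5))/2 = -4 + (½)*(-25) = -4 - 25/2 = -33/2 ≈ -16.500)
C(Y) = 99/2 (C(Y) = -3*(-33/2) = 99/2)
(C(-8) + 1981082)*(1503420 + I(-2)/(1926545 - 1*(-1803685))) = (99/2 + 1981082)*(1503420 + 1996/(1926545 - 1*(-1803685))) = 3962263*(1503420 + 1996/(1926545 + 1803685))/2 = 3962263*(1503420 + 1996/3730230)/2 = 3962263*(1503420 + 1996*(1/3730230))/2 = 3962263*(1503420 + 998/1865115)/2 = (3962263/2)*(2804051194298/1865115) = 5555194148636388187/1865115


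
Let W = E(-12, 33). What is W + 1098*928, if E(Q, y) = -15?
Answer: 1018929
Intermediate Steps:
W = -15
W + 1098*928 = -15 + 1098*928 = -15 + 1018944 = 1018929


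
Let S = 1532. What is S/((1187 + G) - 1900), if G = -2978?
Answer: -1532/3691 ≈ -0.41506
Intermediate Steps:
S/((1187 + G) - 1900) = 1532/((1187 - 2978) - 1900) = 1532/(-1791 - 1900) = 1532/(-3691) = 1532*(-1/3691) = -1532/3691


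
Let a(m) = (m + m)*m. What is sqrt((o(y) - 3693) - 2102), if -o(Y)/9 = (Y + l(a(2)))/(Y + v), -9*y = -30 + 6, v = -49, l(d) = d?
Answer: 7*I*sqrt(2284187)/139 ≈ 76.111*I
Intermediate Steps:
a(m) = 2*m**2 (a(m) = (2*m)*m = 2*m**2)
y = 8/3 (y = -(-30 + 6)/9 = -1/9*(-24) = 8/3 ≈ 2.6667)
o(Y) = -9*(8 + Y)/(-49 + Y) (o(Y) = -9*(Y + 2*2**2)/(Y - 49) = -9*(Y + 2*4)/(-49 + Y) = -9*(Y + 8)/(-49 + Y) = -9*(8 + Y)/(-49 + Y))
sqrt((o(y) - 3693) - 2102) = sqrt((9*(-8 - 1*8/3)/(-49 + 8/3) - 3693) - 2102) = sqrt((9*(-8 - 8/3)/(-139/3) - 3693) - 2102) = sqrt((9*(-3/139)*(-32/3) - 3693) - 2102) = sqrt((288/139 - 3693) - 2102) = sqrt(-513039/139 - 2102) = sqrt(-805217/139) = 7*I*sqrt(2284187)/139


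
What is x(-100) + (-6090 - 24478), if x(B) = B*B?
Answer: -20568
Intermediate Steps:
x(B) = B²
x(-100) + (-6090 - 24478) = (-100)² + (-6090 - 24478) = 10000 - 30568 = -20568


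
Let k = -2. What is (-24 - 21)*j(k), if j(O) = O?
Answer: 90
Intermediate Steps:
(-24 - 21)*j(k) = (-24 - 21)*(-2) = -45*(-2) = 90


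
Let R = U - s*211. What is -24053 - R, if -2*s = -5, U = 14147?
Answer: -75345/2 ≈ -37673.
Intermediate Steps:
s = 5/2 (s = -½*(-5) = 5/2 ≈ 2.5000)
R = 27239/2 (R = 14147 - 5*211/2 = 14147 - 1*1055/2 = 14147 - 1055/2 = 27239/2 ≈ 13620.)
-24053 - R = -24053 - 1*27239/2 = -24053 - 27239/2 = -75345/2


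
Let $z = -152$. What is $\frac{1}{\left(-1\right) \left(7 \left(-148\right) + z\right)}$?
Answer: $\frac{1}{1188} \approx 0.00084175$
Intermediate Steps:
$\frac{1}{\left(-1\right) \left(7 \left(-148\right) + z\right)} = \frac{1}{\left(-1\right) \left(7 \left(-148\right) - 152\right)} = \frac{1}{\left(-1\right) \left(-1036 - 152\right)} = \frac{1}{\left(-1\right) \left(-1188\right)} = \frac{1}{1188}$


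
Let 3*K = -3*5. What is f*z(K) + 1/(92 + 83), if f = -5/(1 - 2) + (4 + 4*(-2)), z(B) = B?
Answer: -874/175 ≈ -4.9943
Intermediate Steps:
K = -5 (K = (-3*5)/3 = (⅓)*(-15) = -5)
f = 1 (f = -5/(-1) + (4 - 8) = -5*(-1) - 4 = 5 - 4 = 1)
f*z(K) + 1/(92 + 83) = 1*(-5) + 1/(92 + 83) = -5 + 1/175 = -874/175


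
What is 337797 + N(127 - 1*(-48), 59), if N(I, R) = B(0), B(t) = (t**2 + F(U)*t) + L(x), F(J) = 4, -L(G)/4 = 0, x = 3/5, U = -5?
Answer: 337797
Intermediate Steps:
x = 3/5 (x = 3*(1/5) = 3/5 ≈ 0.60000)
L(G) = 0 (L(G) = -4*0 = 0)
B(t) = t**2 + 4*t (B(t) = (t**2 + 4*t) + 0 = t**2 + 4*t)
N(I, R) = 0 (N(I, R) = 0*(4 + 0) = 0*4 = 0)
337797 + N(127 - 1*(-48), 59) = 337797 + 0 = 337797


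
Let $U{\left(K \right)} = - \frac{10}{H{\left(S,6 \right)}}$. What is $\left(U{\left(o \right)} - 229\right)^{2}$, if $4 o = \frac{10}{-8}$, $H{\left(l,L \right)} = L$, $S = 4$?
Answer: $\frac{478864}{9} \approx 53207.0$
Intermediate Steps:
$o = - \frac{5}{16}$ ($o = \frac{10 \frac{1}{-8}}{4} = \frac{10 \left(- \frac{1}{8}\right)}{4} = \frac{1}{4} \left(- \frac{5}{4}\right) = - \frac{5}{16} \approx -0.3125$)
$U{\left(K \right)} = - \frac{5}{3}$ ($U{\left(K \right)} = - \frac{10}{6} = \left(-10\right) \frac{1}{6} = - \frac{5}{3}$)
$\left(U{\left(o \right)} - 229\right)^{2} = \left(- \frac{5}{3} - 229\right)^{2} = \left(- \frac{692}{3}\right)^{2} = \frac{478864}{9}$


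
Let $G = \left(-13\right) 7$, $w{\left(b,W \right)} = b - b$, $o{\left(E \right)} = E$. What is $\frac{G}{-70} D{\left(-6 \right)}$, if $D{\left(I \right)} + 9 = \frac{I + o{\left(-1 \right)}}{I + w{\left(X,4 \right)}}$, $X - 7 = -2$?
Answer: $- \frac{611}{60} \approx -10.183$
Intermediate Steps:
$X = 5$ ($X = 7 - 2 = 5$)
$w{\left(b,W \right)} = 0$
$G = -91$
$D{\left(I \right)} = -9 + \frac{-1 + I}{I}$ ($D{\left(I \right)} = -9 + \frac{I - 1}{I + 0} = -9 + \frac{-1 + I}{I}$)
$\frac{G}{-70} D{\left(-6 \right)} = \frac{1}{-70} \left(-91\right) \left(-8 - \frac{1}{-6}\right) = \left(- \frac{1}{70}\right) \left(-91\right) \left(-8 - - \frac{1}{6}\right) = \frac{13 \left(-8 + \frac{1}{6}\right)}{10} = \frac{13}{10} \left(- \frac{47}{6}\right) = - \frac{611}{60}$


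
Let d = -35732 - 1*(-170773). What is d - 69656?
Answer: 65385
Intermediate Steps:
d = 135041 (d = -35732 + 170773 = 135041)
d - 69656 = 135041 - 69656 = 65385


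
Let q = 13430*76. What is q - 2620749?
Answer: -1600069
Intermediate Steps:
q = 1020680
q - 2620749 = 1020680 - 2620749 = -1600069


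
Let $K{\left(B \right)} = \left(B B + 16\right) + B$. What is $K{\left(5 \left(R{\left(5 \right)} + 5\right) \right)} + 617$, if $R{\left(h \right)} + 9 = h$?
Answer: $663$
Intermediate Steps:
$R{\left(h \right)} = -9 + h$
$K{\left(B \right)} = 16 + B + B^{2}$ ($K{\left(B \right)} = \left(B^{2} + 16\right) + B = \left(16 + B^{2}\right) + B = 16 + B + B^{2}$)
$K{\left(5 \left(R{\left(5 \right)} + 5\right) \right)} + 617 = \left(16 + 5 \left(\left(-9 + 5\right) + 5\right) + \left(5 \left(\left(-9 + 5\right) + 5\right)\right)^{2}\right) + 617 = \left(16 + 5 \left(-4 + 5\right) + \left(5 \left(-4 + 5\right)\right)^{2}\right) + 617 = \left(16 + 5 \cdot 1 + \left(5 \cdot 1\right)^{2}\right) + 617 = \left(16 + 5 + 5^{2}\right) + 617 = \left(16 + 5 + 25\right) + 617 = 46 + 617 = 663$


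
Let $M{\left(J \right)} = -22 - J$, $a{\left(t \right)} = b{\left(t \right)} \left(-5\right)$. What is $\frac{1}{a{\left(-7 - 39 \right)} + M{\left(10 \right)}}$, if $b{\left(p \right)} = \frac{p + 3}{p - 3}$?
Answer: $- \frac{49}{1783} \approx -0.027482$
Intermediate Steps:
$b{\left(p \right)} = \frac{3 + p}{-3 + p}$
$a{\left(t \right)} = - \frac{5 \left(3 + t\right)}{-3 + t}$ ($a{\left(t \right)} = \frac{3 + t}{-3 + t} \left(-5\right) = - \frac{5 \left(3 + t\right)}{-3 + t}$)
$\frac{1}{a{\left(-7 - 39 \right)} + M{\left(10 \right)}} = \frac{1}{\frac{5 \left(-3 - \left(-7 - 39\right)\right)}{-3 - 46} - 32} = \frac{1}{\frac{5 \left(-3 - -46\right)}{-3 - 46} - 32} = \frac{1}{\frac{5 \left(-3 + 46\right)}{-49} - 32} = \frac{1}{5 \left(- \frac{1}{49}\right) 43 - 32} = \frac{1}{- \frac{215}{49} - 32} = \frac{1}{- \frac{1783}{49}} = - \frac{49}{1783}$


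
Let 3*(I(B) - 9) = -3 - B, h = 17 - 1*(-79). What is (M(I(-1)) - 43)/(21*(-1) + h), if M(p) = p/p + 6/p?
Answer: -344/625 ≈ -0.55040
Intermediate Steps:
h = 96 (h = 17 + 79 = 96)
I(B) = 8 - B/3 (I(B) = 9 + (-3 - B)/3 = 9 + (-1 - B/3) = 8 - B/3)
M(p) = 1 + 6/p
(M(I(-1)) - 43)/(21*(-1) + h) = ((6 + (8 - 1/3*(-1)))/(8 - 1/3*(-1)) - 43)/(21*(-1) + 96) = ((6 + (8 + 1/3))/(8 + 1/3) - 43)/(-21 + 96) = ((6 + 25/3)/(25/3) - 43)/75 = ((3/25)*(43/3) - 43)/75 = (43/25 - 43)/75 = (1/75)*(-1032/25) = -344/625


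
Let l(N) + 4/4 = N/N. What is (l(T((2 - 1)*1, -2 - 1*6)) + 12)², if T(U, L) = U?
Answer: 144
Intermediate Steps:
l(N) = 0 (l(N) = -1 + N/N = -1 + 1 = 0)
(l(T((2 - 1)*1, -2 - 1*6)) + 12)² = (0 + 12)² = 12² = 144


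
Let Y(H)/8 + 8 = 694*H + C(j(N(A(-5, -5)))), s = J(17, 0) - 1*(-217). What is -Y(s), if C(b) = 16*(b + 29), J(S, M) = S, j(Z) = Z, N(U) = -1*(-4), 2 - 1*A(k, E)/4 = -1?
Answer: -1303328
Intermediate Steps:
A(k, E) = 12 (A(k, E) = 8 - 4*(-1) = 8 + 4 = 12)
N(U) = 4
C(b) = 464 + 16*b (C(b) = 16*(29 + b) = 464 + 16*b)
s = 234 (s = 17 - 1*(-217) = 17 + 217 = 234)
Y(H) = 4160 + 5552*H (Y(H) = -64 + 8*(694*H + (464 + 16*4)) = -64 + 8*(694*H + (464 + 64)) = -64 + 8*(694*H + 528) = -64 + 8*(528 + 694*H) = -64 + (4224 + 5552*H) = 4160 + 5552*H)
-Y(s) = -(4160 + 5552*234) = -(4160 + 1299168) = -1*1303328 = -1303328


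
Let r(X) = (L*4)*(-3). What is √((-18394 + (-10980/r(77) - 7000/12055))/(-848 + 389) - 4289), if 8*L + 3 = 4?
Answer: I*√580341090927867/368883 ≈ 65.306*I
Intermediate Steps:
L = ⅛ (L = -3/8 + (⅛)*4 = -3/8 + ½ = ⅛ ≈ 0.12500)
r(X) = -3/2 (r(X) = ((⅛)*4)*(-3) = (½)*(-3) = -3/2)
√((-18394 + (-10980/r(77) - 7000/12055))/(-848 + 389) - 4289) = √((-18394 + (-10980/(-3/2) - 7000/12055))/(-848 + 389) - 4289) = √((-18394 + (-10980*(-⅔) - 7000*1/12055))/(-459) - 4289) = √((-18394 + (7320 - 1400/2411))*(-1/459) - 4289) = √((-18394 + 17647120/2411)*(-1/459) - 4289) = √(-26700814/2411*(-1/459) - 4289) = √(26700814/1106649 - 4289) = √(-4719716747/1106649) = I*√580341090927867/368883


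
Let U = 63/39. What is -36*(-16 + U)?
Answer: 6732/13 ≈ 517.85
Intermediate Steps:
U = 21/13 (U = 63*(1/39) = 21/13 ≈ 1.6154)
-36*(-16 + U) = -36*(-16 + 21/13) = -36*(-187/13) = 6732/13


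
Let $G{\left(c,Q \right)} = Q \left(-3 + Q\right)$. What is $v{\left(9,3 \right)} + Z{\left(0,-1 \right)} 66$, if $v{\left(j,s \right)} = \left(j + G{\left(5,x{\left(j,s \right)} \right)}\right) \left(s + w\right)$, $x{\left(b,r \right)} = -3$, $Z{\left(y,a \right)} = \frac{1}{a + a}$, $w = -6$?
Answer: $-114$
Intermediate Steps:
$Z{\left(y,a \right)} = \frac{1}{2 a}$
$v{\left(j,s \right)} = \left(-6 + s\right) \left(18 + j\right)$ ($v{\left(j,s \right)} = \left(j - 3 \left(-3 - 3\right)\right) \left(s - 6\right) = \left(j - -18\right) \left(-6 + s\right) = \left(j + 18\right) \left(-6 + s\right) = \left(18 + j\right) \left(-6 + s\right) = \left(-6 + s\right) \left(18 + j\right)$)
$v{\left(9,3 \right)} + Z{\left(0,-1 \right)} 66 = \left(-108 - 54 + 18 \cdot 3 + 9 \cdot 3\right) + \frac{1}{2 \left(-1\right)} 66 = \left(-108 - 54 + 54 + 27\right) + \frac{1}{2} \left(-1\right) 66 = -81 - 33 = -114$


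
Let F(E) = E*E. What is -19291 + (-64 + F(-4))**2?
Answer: -16987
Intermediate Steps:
F(E) = E**2
-19291 + (-64 + F(-4))**2 = -19291 + (-64 + (-4)**2)**2 = -19291 + (-64 + 16)**2 = -19291 + (-48)**2 = -19291 + 2304 = -16987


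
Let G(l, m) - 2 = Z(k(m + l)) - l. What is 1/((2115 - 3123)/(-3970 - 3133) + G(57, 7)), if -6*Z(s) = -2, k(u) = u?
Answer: -21309/1161868 ≈ -0.018340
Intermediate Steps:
Z(s) = ⅓ (Z(s) = -⅙*(-2) = ⅓)
G(l, m) = 7/3 - l (G(l, m) = 2 + (⅓ - l) = 7/3 - l)
1/((2115 - 3123)/(-3970 - 3133) + G(57, 7)) = 1/((2115 - 3123)/(-3970 - 3133) + (7/3 - 1*57)) = 1/(-1008/(-7103) + (7/3 - 57)) = 1/(-1008*(-1/7103) - 164/3) = 1/(1008/7103 - 164/3) = 1/(-1161868/21309) = -21309/1161868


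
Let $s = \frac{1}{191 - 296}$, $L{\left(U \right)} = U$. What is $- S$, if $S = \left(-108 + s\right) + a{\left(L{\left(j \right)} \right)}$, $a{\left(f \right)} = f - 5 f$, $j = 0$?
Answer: $\frac{11341}{105} \approx 108.01$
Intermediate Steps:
$a{\left(f \right)} = - 4 f$
$s = - \frac{1}{105}$ ($s = \frac{1}{-105} = - \frac{1}{105} \approx -0.0095238$)
$S = - \frac{11341}{105}$ ($S = \left(-108 - \frac{1}{105}\right) - 0 = - \frac{11341}{105} + 0 = - \frac{11341}{105} \approx -108.01$)
$- S = \left(-1\right) \left(- \frac{11341}{105}\right) = \frac{11341}{105}$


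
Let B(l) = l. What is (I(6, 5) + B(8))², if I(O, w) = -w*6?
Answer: 484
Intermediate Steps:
I(O, w) = -6*w
(I(6, 5) + B(8))² = (-6*5 + 8)² = (-30 + 8)² = (-22)² = 484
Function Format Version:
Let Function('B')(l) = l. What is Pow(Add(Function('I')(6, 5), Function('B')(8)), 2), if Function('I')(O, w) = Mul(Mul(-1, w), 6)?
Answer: 484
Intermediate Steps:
Function('I')(O, w) = Mul(-6, w)
Pow(Add(Function('I')(6, 5), Function('B')(8)), 2) = Pow(Add(Mul(-6, 5), 8), 2) = Pow(Add(-30, 8), 2) = Pow(-22, 2) = 484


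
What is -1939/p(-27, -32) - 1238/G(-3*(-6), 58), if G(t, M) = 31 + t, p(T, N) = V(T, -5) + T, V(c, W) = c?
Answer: 28159/2646 ≈ 10.642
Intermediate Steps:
p(T, N) = 2*T (p(T, N) = T + T = 2*T)
-1939/p(-27, -32) - 1238/G(-3*(-6), 58) = -1939/(2*(-27)) - 1238/(31 - 3*(-6)) = -1939/(-54) - 1238/(31 + 18) = -1939*(-1/54) - 1238/49 = 1939/54 - 1238*1/49 = 1939/54 - 1238/49 = 28159/2646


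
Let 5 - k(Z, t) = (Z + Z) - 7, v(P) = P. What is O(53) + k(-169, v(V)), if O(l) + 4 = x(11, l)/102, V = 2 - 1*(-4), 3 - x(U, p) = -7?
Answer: 17651/51 ≈ 346.10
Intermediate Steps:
x(U, p) = 10 (x(U, p) = 3 - 1*(-7) = 3 + 7 = 10)
V = 6 (V = 2 + 4 = 6)
k(Z, t) = 12 - 2*Z (k(Z, t) = 5 - ((Z + Z) - 7) = 5 - (2*Z - 7) = 5 - (-7 + 2*Z) = 5 + (7 - 2*Z) = 12 - 2*Z)
O(l) = -199/51 (O(l) = -4 + 10/102 = -4 + 10*(1/102) = -4 + 5/51 = -199/51)
O(53) + k(-169, v(V)) = -199/51 + (12 - 2*(-169)) = -199/51 + (12 + 338) = -199/51 + 350 = 17651/51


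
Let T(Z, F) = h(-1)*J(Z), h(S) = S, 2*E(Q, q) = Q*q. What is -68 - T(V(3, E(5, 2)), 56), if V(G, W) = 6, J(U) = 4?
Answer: -64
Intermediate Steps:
E(Q, q) = Q*q/2 (E(Q, q) = (Q*q)/2 = Q*q/2)
T(Z, F) = -4 (T(Z, F) = -1*4 = -4)
-68 - T(V(3, E(5, 2)), 56) = -68 - 1*(-4) = -68 + 4 = -64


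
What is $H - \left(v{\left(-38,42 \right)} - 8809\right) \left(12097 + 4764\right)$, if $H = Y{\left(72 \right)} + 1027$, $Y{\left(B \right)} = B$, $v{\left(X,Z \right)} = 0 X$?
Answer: $148529648$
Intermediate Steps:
$v{\left(X,Z \right)} = 0$
$H = 1099$ ($H = 72 + 1027 = 1099$)
$H - \left(v{\left(-38,42 \right)} - 8809\right) \left(12097 + 4764\right) = 1099 - \left(0 - 8809\right) \left(12097 + 4764\right) = 1099 - \left(-8809\right) 16861 = 1099 - -148528549 = 1099 + 148528549 = 148529648$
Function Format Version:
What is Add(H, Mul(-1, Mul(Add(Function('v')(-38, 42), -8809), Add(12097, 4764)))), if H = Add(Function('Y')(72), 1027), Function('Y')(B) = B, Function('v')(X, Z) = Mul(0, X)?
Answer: 148529648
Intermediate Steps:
Function('v')(X, Z) = 0
H = 1099 (H = Add(72, 1027) = 1099)
Add(H, Mul(-1, Mul(Add(Function('v')(-38, 42), -8809), Add(12097, 4764)))) = Add(1099, Mul(-1, Mul(Add(0, -8809), Add(12097, 4764)))) = Add(1099, Mul(-1, Mul(-8809, 16861))) = Add(1099, Mul(-1, -148528549)) = Add(1099, 148528549) = 148529648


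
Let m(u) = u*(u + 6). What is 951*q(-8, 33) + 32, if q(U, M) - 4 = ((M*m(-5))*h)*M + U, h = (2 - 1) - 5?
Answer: 20709008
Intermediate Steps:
h = -4 (h = 1 - 5 = -4)
m(u) = u*(6 + u)
q(U, M) = 4 + U + 20*M² (q(U, M) = 4 + (((M*(-5*(6 - 5)))*(-4))*M + U) = 4 + (((M*(-5*1))*(-4))*M + U) = 4 + (((M*(-5))*(-4))*M + U) = 4 + ((-5*M*(-4))*M + U) = 4 + ((20*M)*M + U) = 4 + (20*M² + U) = 4 + (U + 20*M²) = 4 + U + 20*M²)
951*q(-8, 33) + 32 = 951*(4 - 8 + 20*33²) + 32 = 951*(4 - 8 + 20*1089) + 32 = 951*(4 - 8 + 21780) + 32 = 951*21776 + 32 = 20708976 + 32 = 20709008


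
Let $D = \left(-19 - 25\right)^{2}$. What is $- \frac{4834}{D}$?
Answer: $- \frac{2417}{968} \approx -2.4969$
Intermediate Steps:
$D = 1936$ ($D = \left(-44\right)^{2} = 1936$)
$- \frac{4834}{D} = - \frac{4834}{1936} = \left(-4834\right) \frac{1}{1936} = - \frac{2417}{968}$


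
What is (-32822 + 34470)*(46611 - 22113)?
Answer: 40372704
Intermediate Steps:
(-32822 + 34470)*(46611 - 22113) = 1648*24498 = 40372704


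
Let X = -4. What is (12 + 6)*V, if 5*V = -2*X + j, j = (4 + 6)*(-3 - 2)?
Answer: -756/5 ≈ -151.20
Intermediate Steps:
j = -50 (j = 10*(-5) = -50)
V = -42/5 (V = (-2*(-4) - 50)/5 = (8 - 50)/5 = (⅕)*(-42) = -42/5 ≈ -8.4000)
(12 + 6)*V = (12 + 6)*(-42/5) = 18*(-42/5) = -756/5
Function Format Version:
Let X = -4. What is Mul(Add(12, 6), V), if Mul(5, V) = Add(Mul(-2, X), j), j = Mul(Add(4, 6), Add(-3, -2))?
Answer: Rational(-756, 5) ≈ -151.20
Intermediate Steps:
j = -50 (j = Mul(10, -5) = -50)
V = Rational(-42, 5) (V = Mul(Rational(1, 5), Add(Mul(-2, -4), -50)) = Mul(Rational(1, 5), Add(8, -50)) = Mul(Rational(1, 5), -42) = Rational(-42, 5) ≈ -8.4000)
Mul(Add(12, 6), V) = Mul(Add(12, 6), Rational(-42, 5)) = Mul(18, Rational(-42, 5)) = Rational(-756, 5)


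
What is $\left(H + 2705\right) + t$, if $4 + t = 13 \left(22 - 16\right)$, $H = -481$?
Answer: $2298$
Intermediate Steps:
$t = 74$ ($t = -4 + 13 \left(22 - 16\right) = -4 + 13 \cdot 6 = -4 + 78 = 74$)
$\left(H + 2705\right) + t = \left(-481 + 2705\right) + 74 = 2224 + 74 = 2298$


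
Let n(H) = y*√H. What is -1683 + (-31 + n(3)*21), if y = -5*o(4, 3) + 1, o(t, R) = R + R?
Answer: -1714 - 609*√3 ≈ -2768.8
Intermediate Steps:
o(t, R) = 2*R
y = -29 (y = -10*3 + 1 = -5*6 + 1 = -30 + 1 = -29)
n(H) = -29*√H
-1683 + (-31 + n(3)*21) = -1683 + (-31 - 29*√3*21) = -1683 + (-31 - 609*√3) = -1714 - 609*√3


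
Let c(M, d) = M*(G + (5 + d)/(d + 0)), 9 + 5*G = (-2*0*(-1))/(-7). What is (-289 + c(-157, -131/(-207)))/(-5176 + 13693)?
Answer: -5506/33405 ≈ -0.16483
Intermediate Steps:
G = -9/5 (G = -9/5 + ((-2*0*(-1))/(-7))/5 = -9/5 + ((0*(-1))*(-⅐))/5 = -9/5 + (0*(-⅐))/5 = -9/5 + (⅕)*0 = -9/5 + 0 = -9/5 ≈ -1.8000)
c(M, d) = M*(-9/5 + (5 + d)/d) (c(M, d) = M*(-9/5 + (5 + d)/(d + 0)) = M*(-9/5 + (5 + d)/d))
(-289 + c(-157, -131/(-207)))/(-5176 + 13693) = (-289 + (⅕)*(-157)*(25 - (-524)/(-207))/(-131/(-207)))/(-5176 + 13693) = (-289 + (⅕)*(-157)*(25 - (-524)*(-1)/207)/(-131*(-1/207)))/8517 = (-289 + (⅕)*(-157)*(25 - 4*131/207)/(131/207))*(1/8517) = (-289 + (⅕)*(-157)*(207/131)*(25 - 524/207))*(1/8517) = (-289 + (⅕)*(-157)*(207/131)*(4651/207))*(1/8517) = (-289 - 730207/655)*(1/8517) = -919502/655*1/8517 = -5506/33405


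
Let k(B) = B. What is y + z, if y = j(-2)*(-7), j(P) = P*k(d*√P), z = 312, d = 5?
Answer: 312 + 70*I*√2 ≈ 312.0 + 98.995*I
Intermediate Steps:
j(P) = 5*P^(3/2) (j(P) = P*(5*√P) = 5*P^(3/2))
y = 70*I*√2 (y = (5*(-2)^(3/2))*(-7) = (5*(-2*I*√2))*(-7) = -10*I*√2*(-7) = 70*I*√2 ≈ 98.995*I)
y + z = 70*I*√2 + 312 = 312 + 70*I*√2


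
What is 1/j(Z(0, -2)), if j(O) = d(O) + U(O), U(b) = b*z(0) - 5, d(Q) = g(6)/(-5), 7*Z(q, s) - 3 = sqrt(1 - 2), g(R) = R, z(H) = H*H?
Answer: -5/31 ≈ -0.16129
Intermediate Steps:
z(H) = H**2
Z(q, s) = 3/7 + I/7 (Z(q, s) = 3/7 + sqrt(1 - 2)/7 = 3/7 + sqrt(-1)/7 = 3/7 + I/7)
d(Q) = -6/5 (d(Q) = 6/(-5) = 6*(-1/5) = -6/5)
U(b) = -5 (U(b) = b*0**2 - 5 = b*0 - 5 = 0 - 5 = -5)
j(O) = -31/5 (j(O) = -6/5 - 5 = -31/5)
1/j(Z(0, -2)) = 1/(-31/5) = -5/31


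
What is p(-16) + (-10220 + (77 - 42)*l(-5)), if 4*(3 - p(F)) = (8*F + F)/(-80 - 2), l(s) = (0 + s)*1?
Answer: -426090/41 ≈ -10392.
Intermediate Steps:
l(s) = s (l(s) = s*1 = s)
p(F) = 3 + 9*F/328 (p(F) = 3 - (8*F + F)/(4*(-80 - 2)) = 3 - 9*F/(4*(-82)) = 3 - 9*F*(-1)/(4*82) = 3 - (-9)*F/328 = 3 + 9*F/328)
p(-16) + (-10220 + (77 - 42)*l(-5)) = (3 + (9/328)*(-16)) + (-10220 + (77 - 42)*(-5)) = (3 - 18/41) + (-10220 + 35*(-5)) = 105/41 + (-10220 - 175) = 105/41 - 10395 = -426090/41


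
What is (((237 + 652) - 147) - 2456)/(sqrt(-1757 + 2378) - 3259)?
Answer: 2792963/5310230 + 2571*sqrt(69)/5310230 ≈ 0.52998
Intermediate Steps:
(((237 + 652) - 147) - 2456)/(sqrt(-1757 + 2378) - 3259) = ((889 - 147) - 2456)/(sqrt(621) - 3259) = (742 - 2456)/(3*sqrt(69) - 3259) = -1714/(-3259 + 3*sqrt(69))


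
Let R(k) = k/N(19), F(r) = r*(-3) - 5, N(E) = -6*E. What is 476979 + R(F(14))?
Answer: 54375653/114 ≈ 4.7698e+5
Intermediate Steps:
F(r) = -5 - 3*r (F(r) = -3*r - 5 = -5 - 3*r)
R(k) = -k/114 (R(k) = k/((-6*19)) = k/(-114) = k*(-1/114) = -k/114)
476979 + R(F(14)) = 476979 - (-5 - 3*14)/114 = 476979 - (-5 - 42)/114 = 476979 - 1/114*(-47) = 476979 + 47/114 = 54375653/114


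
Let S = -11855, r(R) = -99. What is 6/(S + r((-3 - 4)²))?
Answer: -3/5977 ≈ -0.00050192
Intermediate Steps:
6/(S + r((-3 - 4)²)) = 6/(-11855 - 99) = 6/(-11954) = -1/11954*6 = -3/5977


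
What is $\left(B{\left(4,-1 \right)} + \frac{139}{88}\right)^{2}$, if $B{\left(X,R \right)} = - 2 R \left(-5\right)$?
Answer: $\frac{549081}{7744} \approx 70.904$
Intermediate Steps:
$B{\left(X,R \right)} = 10 R$
$\left(B{\left(4,-1 \right)} + \frac{139}{88}\right)^{2} = \left(10 \left(-1\right) + \frac{139}{88}\right)^{2} = \left(-10 + 139 \cdot \frac{1}{88}\right)^{2} = \left(-10 + \frac{139}{88}\right)^{2} = \left(- \frac{741}{88}\right)^{2} = \frac{549081}{7744}$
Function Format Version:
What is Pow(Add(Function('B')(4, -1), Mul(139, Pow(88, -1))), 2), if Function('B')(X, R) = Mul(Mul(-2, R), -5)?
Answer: Rational(549081, 7744) ≈ 70.904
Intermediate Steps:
Function('B')(X, R) = Mul(10, R)
Pow(Add(Function('B')(4, -1), Mul(139, Pow(88, -1))), 2) = Pow(Add(Mul(10, -1), Mul(139, Pow(88, -1))), 2) = Pow(Add(-10, Mul(139, Rational(1, 88))), 2) = Pow(Add(-10, Rational(139, 88)), 2) = Pow(Rational(-741, 88), 2) = Rational(549081, 7744)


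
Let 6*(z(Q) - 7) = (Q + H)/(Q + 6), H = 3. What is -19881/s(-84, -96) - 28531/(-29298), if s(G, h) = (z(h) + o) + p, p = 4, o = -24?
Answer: 104911114919/67649082 ≈ 1550.8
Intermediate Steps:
z(Q) = 7 + (3 + Q)/(6*(6 + Q)) (z(Q) = 7 + ((Q + 3)/(Q + 6))/6 = 7 + ((3 + Q)/(6 + Q))/6 = 7 + (3 + Q)/(6*(6 + Q)))
s(G, h) = -20 + (255 + 43*h)/(6*(6 + h)) (s(G, h) = ((255 + 43*h)/(6*(6 + h)) - 24) + 4 = (-24 + (255 + 43*h)/(6*(6 + h))) + 4 = -20 + (255 + 43*h)/(6*(6 + h)))
-19881/s(-84, -96) - 28531/(-29298) = -19881*6*(6 - 96)/(-465 - 77*(-96)) - 28531/(-29298) = -19881*(-540/(-465 + 7392)) - 28531*(-1/29298) = -19881/((1/6)*(-1/90)*6927) + 28531/29298 = -19881/(-2309/180) + 28531/29298 = -19881*(-180/2309) + 28531/29298 = 3578580/2309 + 28531/29298 = 104911114919/67649082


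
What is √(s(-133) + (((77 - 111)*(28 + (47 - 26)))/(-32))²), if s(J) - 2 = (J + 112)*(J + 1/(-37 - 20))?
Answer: √508830697/304 ≈ 74.202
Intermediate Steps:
s(J) = 2 + (112 + J)*(-1/57 + J) (s(J) = 2 + (J + 112)*(J + 1/(-37 - 20)) = 2 + (112 + J)*(J + 1/(-57)) = 2 + (112 + J)*(J - 1/57) = 2 + (112 + J)*(-1/57 + J))
√(s(-133) + (((77 - 111)*(28 + (47 - 26)))/(-32))²) = √((2/57 + (-133)² + (6383/57)*(-133)) + (((77 - 111)*(28 + (47 - 26)))/(-32))²) = √((2/57 + 17689 - 44681/3) + (-34*(28 + 21)*(-1/32))²) = √(53112/19 + (-34*49*(-1/32))²) = √(53112/19 + (-1666*(-1/32))²) = √(53112/19 + (833/16)²) = √(53112/19 + 693889/256) = √(26780563/4864) = √508830697/304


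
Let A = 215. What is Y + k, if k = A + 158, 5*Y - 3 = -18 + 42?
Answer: 1892/5 ≈ 378.40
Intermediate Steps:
Y = 27/5 (Y = 3/5 + (-18 + 42)/5 = 3/5 + (1/5)*24 = 3/5 + 24/5 = 27/5 ≈ 5.4000)
k = 373 (k = 215 + 158 = 373)
Y + k = 27/5 + 373 = 1892/5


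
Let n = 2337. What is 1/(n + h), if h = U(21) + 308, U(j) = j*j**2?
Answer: 1/11906 ≈ 8.3991e-5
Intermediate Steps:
U(j) = j**3
h = 9569 (h = 21**3 + 308 = 9261 + 308 = 9569)
1/(n + h) = 1/(2337 + 9569) = 1/11906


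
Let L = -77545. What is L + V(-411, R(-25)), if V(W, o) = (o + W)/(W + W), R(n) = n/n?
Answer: -31870790/411 ≈ -77545.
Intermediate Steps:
R(n) = 1
V(W, o) = (W + o)/(2*W) (V(W, o) = (W + o)/((2*W)) = (W + o)*(1/(2*W)) = (W + o)/(2*W))
L + V(-411, R(-25)) = -77545 + (½)*(-411 + 1)/(-411) = -77545 + (½)*(-1/411)*(-410) = -77545 + 205/411 = -31870790/411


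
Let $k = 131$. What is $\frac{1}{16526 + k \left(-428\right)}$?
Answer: $- \frac{1}{39542} \approx -2.529 \cdot 10^{-5}$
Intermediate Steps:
$\frac{1}{16526 + k \left(-428\right)} = \frac{1}{16526 + 131 \left(-428\right)} = \frac{1}{16526 - 56068} = \frac{1}{-39542} = - \frac{1}{39542}$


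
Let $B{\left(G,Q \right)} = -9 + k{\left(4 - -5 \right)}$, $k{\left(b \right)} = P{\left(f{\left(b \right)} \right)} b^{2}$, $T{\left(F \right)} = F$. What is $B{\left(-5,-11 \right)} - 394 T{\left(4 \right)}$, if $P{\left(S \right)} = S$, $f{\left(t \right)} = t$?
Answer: $-856$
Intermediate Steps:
$k{\left(b \right)} = b^{3}$ ($k{\left(b \right)} = b b^{2} = b^{3}$)
$B{\left(G,Q \right)} = 720$ ($B{\left(G,Q \right)} = -9 + \left(4 - -5\right)^{3} = -9 + \left(4 + 5\right)^{3} = -9 + 9^{3} = -9 + 729 = 720$)
$B{\left(-5,-11 \right)} - 394 T{\left(4 \right)} = 720 - 1576 = -856$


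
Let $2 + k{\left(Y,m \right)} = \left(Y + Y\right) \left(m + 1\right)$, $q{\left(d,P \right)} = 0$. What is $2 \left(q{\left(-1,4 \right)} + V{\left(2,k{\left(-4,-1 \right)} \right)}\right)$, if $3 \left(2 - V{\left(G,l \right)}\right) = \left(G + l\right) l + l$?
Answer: $\frac{16}{3} \approx 5.3333$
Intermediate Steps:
$k{\left(Y,m \right)} = -2 + 2 Y \left(1 + m\right)$ ($k{\left(Y,m \right)} = -2 + \left(Y + Y\right) \left(m + 1\right) = -2 + 2 Y \left(1 + m\right)$)
$V{\left(G,l \right)} = 2 - \frac{l}{3} - \frac{l \left(G + l\right)}{3}$ ($V{\left(G,l \right)} = 2 - \frac{\left(G + l\right) l + l}{3} = 2 - \frac{l \left(G + l\right) + l}{3} = 2 - \frac{l + l \left(G + l\right)}{3} = 2 - \left(\frac{l}{3} + \frac{l \left(G + l\right)}{3}\right) = 2 - \frac{l}{3} - \frac{l \left(G + l\right)}{3}$)
$2 \left(q{\left(-1,4 \right)} + V{\left(2,k{\left(-4,-1 \right)} \right)}\right) = 2 \left(0 - \left(-2 + \frac{\left(-2 + 2 \left(-4\right) + 2 \left(-4\right) \left(-1\right)\right)^{2}}{3} + \left(-2 + 2 \left(-4\right) + 2 \left(-4\right) \left(-1\right)\right)\right)\right) = 2 \left(0 - \left(-2 + \frac{\left(-2 - 8 + 8\right)^{2}}{3} - 2\right)\right) = 2 \left(0 - \left(- \frac{8}{3} - \frac{4}{3} + \frac{4}{3}\right)\right) = 2 \left(0 + \left(2 + \frac{2}{3} - \frac{4}{3} + \frac{4}{3}\right)\right) = 2 \left(0 + \frac{8}{3}\right) = 2 \cdot \frac{8}{3} = \frac{16}{3}$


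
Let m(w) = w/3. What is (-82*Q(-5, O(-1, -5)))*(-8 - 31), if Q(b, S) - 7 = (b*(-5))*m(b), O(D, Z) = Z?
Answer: -110864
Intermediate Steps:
m(w) = w/3 (m(w) = w*(1/3) = w/3)
Q(b, S) = 7 - 5*b**2/3 (Q(b, S) = 7 + (b*(-5))*(b/3) = 7 + (-5*b)*(b/3) = 7 - 5*b**2/3)
(-82*Q(-5, O(-1, -5)))*(-8 - 31) = (-82*(7 - 5/3*(-5)**2))*(-8 - 31) = -82*(7 - 5/3*25)*(-39) = -82*(7 - 125/3)*(-39) = -82*(-104/3)*(-39) = (8528/3)*(-39) = -110864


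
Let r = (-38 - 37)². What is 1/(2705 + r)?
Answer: 1/8330 ≈ 0.00012005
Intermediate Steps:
r = 5625 (r = (-75)² = 5625)
1/(2705 + r) = 1/(2705 + 5625) = 1/8330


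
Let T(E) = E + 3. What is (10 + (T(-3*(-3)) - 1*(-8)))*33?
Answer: 990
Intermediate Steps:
T(E) = 3 + E
(10 + (T(-3*(-3)) - 1*(-8)))*33 = (10 + ((3 - 3*(-3)) - 1*(-8)))*33 = (10 + ((3 + 9) + 8))*33 = (10 + (12 + 8))*33 = (10 + 20)*33 = 30*33 = 990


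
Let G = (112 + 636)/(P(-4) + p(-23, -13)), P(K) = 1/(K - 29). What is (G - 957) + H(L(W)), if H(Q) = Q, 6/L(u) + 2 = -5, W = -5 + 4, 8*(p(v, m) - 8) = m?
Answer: -9848571/11725 ≈ -839.96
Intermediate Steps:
p(v, m) = 8 + m/8
W = -1
L(u) = -6/7 (L(u) = 6/(-2 - 5) = 6/(-7) = 6*(-⅐) = -6/7)
P(K) = 1/(-29 + K)
G = 197472/1675 (G = (112 + 636)/(1/(-29 - 4) + (8 + (⅛)*(-13))) = 748/(1/(-33) + (8 - 13/8)) = 748/(-1/33 + 51/8) = 748/(1675/264) = 748*(264/1675) = 197472/1675 ≈ 117.89)
(G - 957) + H(L(W)) = (197472/1675 - 957) - 6/7 = -1405503/1675 - 6/7 = -9848571/11725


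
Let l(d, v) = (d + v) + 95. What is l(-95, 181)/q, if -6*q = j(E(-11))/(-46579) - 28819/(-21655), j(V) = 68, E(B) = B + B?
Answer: -1095413714070/1340887661 ≈ -816.93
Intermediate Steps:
E(B) = 2*B
l(d, v) = 95 + d + v
q = -1340887661/6052009470 (q = -(68/(-46579) - 28819/(-21655))/6 = -(68*(-1/46579) - 28819*(-1/21655))/6 = -(-68/46579 + 28819/21655)/6 = -1/6*1340887661/1008668245 = -1340887661/6052009470 ≈ -0.22156)
l(-95, 181)/q = (95 - 95 + 181)/(-1340887661/6052009470) = 181*(-6052009470/1340887661) = -1095413714070/1340887661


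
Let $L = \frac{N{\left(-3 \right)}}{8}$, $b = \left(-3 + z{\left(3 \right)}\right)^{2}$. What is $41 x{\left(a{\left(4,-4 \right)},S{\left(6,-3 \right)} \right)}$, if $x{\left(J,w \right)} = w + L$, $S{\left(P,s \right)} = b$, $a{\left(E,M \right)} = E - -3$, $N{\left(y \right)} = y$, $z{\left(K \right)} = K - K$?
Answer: $\frac{2829}{8} \approx 353.63$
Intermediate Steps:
$z{\left(K \right)} = 0$
$a{\left(E,M \right)} = 3 + E$ ($a{\left(E,M \right)} = E + 3 = 3 + E$)
$b = 9$ ($b = \left(-3 + 0\right)^{2} = \left(-3\right)^{2} = 9$)
$S{\left(P,s \right)} = 9$
$L = - \frac{3}{8} \approx -0.375$
$x{\left(J,w \right)} = - \frac{3}{8} + w$ ($x{\left(J,w \right)} = w - \frac{3}{8} = - \frac{3}{8} + w$)
$41 x{\left(a{\left(4,-4 \right)},S{\left(6,-3 \right)} \right)} = 41 \left(- \frac{3}{8} + 9\right) = 41 \cdot \frac{69}{8} = \frac{2829}{8}$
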